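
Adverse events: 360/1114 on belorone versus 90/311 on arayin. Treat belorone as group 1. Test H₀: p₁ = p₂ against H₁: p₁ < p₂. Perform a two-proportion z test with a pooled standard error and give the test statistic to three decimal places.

p̂₁ = 360/1114 ≈ 0.32316, p̂₂ = 90/311 ≈ 0.28939.
Pooled p̂ = (360+90)/(1114+311) = 450/1425 = 0.31579.
SE = √(p̂(1−p̂)(1/n₁+1/n₂)) = √(0.31579·0.68421·0.0041131) = √(0.000888703) = 0.02981.
z = (0.32316 − 0.28939)/0.02981 = 0.03377/0.02981 = 1.133.
p-value = P(Z < 1.133) ≈ 0.8714.

z = 1.133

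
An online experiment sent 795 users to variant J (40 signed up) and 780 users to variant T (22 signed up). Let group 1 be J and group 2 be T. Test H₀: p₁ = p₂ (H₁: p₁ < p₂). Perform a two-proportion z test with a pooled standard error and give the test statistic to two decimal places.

z = 2.26

p̂₁ = 40/795 ≈ 0.0503, p̂₂ = 22/780 ≈ 0.0282.
Pooled p̂ = (40+22)/(795+780) = 62/1575 = 0.0394.
SE = √(p̂(1−p̂)(1/n₁+1/n₂)) = √(0.0394·0.9606·0.00253991) = √(9.6048e-05) = 0.0098.
z = (0.0503 − 0.0282)/0.0098 = 0.0221/0.0098 = 2.26.
p-value = P(Z < 2.256) ≈ 0.9880.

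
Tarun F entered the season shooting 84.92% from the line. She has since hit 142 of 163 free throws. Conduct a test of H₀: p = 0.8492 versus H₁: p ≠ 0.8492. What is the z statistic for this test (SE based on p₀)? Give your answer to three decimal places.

p̂ = 142/163 = 0.87117.
Under H₀, SE = √(0.8492·0.1508/163) = √(0.00078564) = 0.02803.
z = (0.87117 − 0.8492)/0.02803 = 0.02197/0.02803 = 0.784.
p-value = 2·P(Z > 0.784) ≈ 0.4332.

z = 0.784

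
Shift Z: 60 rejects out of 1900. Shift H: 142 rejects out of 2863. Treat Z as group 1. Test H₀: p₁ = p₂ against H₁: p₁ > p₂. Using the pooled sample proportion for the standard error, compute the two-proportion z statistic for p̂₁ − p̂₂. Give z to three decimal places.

z = -3.022

p̂₁ = 60/1900 = 0.031579, p̂₂ = 142/2863 = 0.049598.
Pooled p̂ = (60+142)/(1900+2863) = 202/4763 = 0.042410.
SE = √(p̂(1−p̂)(1/n₁+1/n₂)) = √(0.042410·0.957590·0.0008756) = √(3.55595e-05) = 0.005963.
z = (0.031579 − 0.049598)/0.005963 = -0.018019/0.005963 = -3.022.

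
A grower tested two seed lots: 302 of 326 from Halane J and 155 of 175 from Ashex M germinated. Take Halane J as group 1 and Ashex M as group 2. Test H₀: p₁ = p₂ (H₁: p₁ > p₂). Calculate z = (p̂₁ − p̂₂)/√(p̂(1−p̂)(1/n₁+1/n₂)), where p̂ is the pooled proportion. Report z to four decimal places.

z = 1.5332

p̂₁ = 302/326 ≈ 0.926380, p̂₂ = 155/175 ≈ 0.885714.
Pooled p̂ = (302+155)/(326+175) = 457/501 = 0.912176.
SE = √(p̂(1−p̂)(1/n₁+1/n₂)) = √(0.912176·0.087824·0.00878177) = √(0.000703518) = 0.026524.
z = (0.926380 − 0.885714)/0.026524 = 0.040666/0.026524 = 1.5332.
p-value = P(Z > 1.533) ≈ 0.0626.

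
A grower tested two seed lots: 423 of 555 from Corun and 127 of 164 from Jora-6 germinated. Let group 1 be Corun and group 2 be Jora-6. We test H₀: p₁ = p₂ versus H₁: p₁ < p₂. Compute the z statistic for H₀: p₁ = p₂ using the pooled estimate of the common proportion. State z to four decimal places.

z = -0.3245

p̂₁ = 423/555 = 0.762162, p̂₂ = 127/164 = 0.774390.
Pooled p̂ = (423+127)/(555+164) = 550/719 = 0.764951.
SE = √(p̂(1−p̂)(1/n₁+1/n₂)) = √(0.764951·0.235049·0.00789936) = √(0.00142031) = 0.037687.
z = (0.762162 − 0.774390)/0.037687 = -0.012228/0.037687 = -0.3245.
p-value = P(Z < -0.324) ≈ 0.3728.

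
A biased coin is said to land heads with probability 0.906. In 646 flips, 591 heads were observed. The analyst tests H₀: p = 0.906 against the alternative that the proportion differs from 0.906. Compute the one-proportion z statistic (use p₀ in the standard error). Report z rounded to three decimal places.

p̂ = 591/646 = 0.91486.
Standard error under H₀: √(0.906×0.094/646) = 0.01148.
z = (0.91486 − 0.906)/0.01148 = 0.00886/0.01148 = 0.772.
p-value = 2·P(Z > 0.772) ≈ 0.4403.

z = 0.772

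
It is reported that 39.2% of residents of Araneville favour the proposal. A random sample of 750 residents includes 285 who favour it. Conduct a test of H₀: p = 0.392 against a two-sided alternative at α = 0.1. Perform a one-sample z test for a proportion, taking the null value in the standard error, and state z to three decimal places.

z = -0.673

p̂ = 285/750 = 0.38000.
Under H₀, SE = √(0.392·0.608/750) = √(0.000317781) = 0.01783.
z = (0.38000 − 0.392)/0.01783 = -0.01200/0.01783 = -0.673.
Two-sided p-value ≈ 2·Φ(−0.673) = 0.5008, so at α = 0.1 we fail to reject H₀.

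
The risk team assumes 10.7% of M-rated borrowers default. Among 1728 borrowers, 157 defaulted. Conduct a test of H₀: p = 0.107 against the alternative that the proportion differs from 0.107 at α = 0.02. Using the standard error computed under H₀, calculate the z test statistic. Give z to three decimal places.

p̂ = 157/1728 = 0.090856.
Under H₀, SE = √(0.107·0.893/1728) = √(5.52957e-05) = 0.007436.
z = (0.090856 − 0.107)/0.007436 = -0.016144/0.007436 = -2.171.
p-value = 2·P(Z > 2.171) ≈ 0.0299, so at α = 0.02 we fail to reject H₀.

z = -2.171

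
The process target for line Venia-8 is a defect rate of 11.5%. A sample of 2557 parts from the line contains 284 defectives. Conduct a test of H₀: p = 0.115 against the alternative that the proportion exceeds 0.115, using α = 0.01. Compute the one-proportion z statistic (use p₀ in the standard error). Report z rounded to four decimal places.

z = -0.6233

p̂ = 284/2557 = 0.1110677.
Standard error under H₀: √(0.115×0.885/2557) = 0.0063089.
z = (0.1110677 − 0.115)/0.0063089 = -0.0039323/0.0063089 = -0.6233.
p-value = P(Z > -0.623) ≈ 0.7335. With α = 0.01, fail to reject H₀.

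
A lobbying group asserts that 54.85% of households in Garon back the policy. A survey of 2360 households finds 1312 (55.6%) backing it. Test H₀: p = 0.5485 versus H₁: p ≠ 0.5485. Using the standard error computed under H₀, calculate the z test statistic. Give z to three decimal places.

p̂ = 1312/2360 = 0.55593.
Standard error under H₀: √(0.5485×0.4515/2360) = 0.01024.
z = (0.55593 − 0.5485)/0.01024 = 0.00743/0.01024 = 0.726.

z = 0.726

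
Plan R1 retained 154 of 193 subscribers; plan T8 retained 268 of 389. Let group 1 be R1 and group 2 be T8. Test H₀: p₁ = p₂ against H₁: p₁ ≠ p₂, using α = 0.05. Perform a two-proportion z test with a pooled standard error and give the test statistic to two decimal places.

z = 2.77

p̂₁ = 154/193 ≈ 0.7979, p̂₂ = 268/389 ≈ 0.6889.
Pooled p̂ = (154+268)/(193+389) = 422/582 = 0.7251.
SE = √(0.199336 × 0.00775204) = 0.0393.
z = (0.7979 − 0.6889)/0.0393 = 0.1090/0.0393 = 2.77.
Two-sided p-value ≈ 2·Φ(−2.772) = 0.0056, so at α = 0.05 we reject H₀.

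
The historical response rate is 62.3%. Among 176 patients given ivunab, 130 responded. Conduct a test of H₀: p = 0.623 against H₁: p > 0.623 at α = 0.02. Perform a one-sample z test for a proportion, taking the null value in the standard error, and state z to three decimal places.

p̂ = 130/176 = 0.738636.
SE = √(p₀(1−p₀)/n) = √(0.23487/176) = 0.036531.
z = (0.738636 − 0.623)/0.036531 = 0.115636/0.036531 = 3.165.
p-value = P(Z > 3.165) ≈ 0.0008; since p < α = 0.02, reject H₀.

z = 3.165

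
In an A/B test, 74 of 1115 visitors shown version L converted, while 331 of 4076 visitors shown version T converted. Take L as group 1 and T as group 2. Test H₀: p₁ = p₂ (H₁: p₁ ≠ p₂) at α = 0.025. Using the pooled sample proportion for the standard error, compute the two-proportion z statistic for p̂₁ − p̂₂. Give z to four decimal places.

p̂₁ = 74/1115 = 0.066368, p̂₂ = 331/4076 = 0.081207.
Pooled p̂ = (74+331)/(1115+4076) = 405/5191 = 0.078020.
SE = √(p̂(1−p̂)(1/n₁+1/n₂)) = √(0.078020·0.921980·0.0011422) = √(8.21614e-05) = 0.009064.
z = (0.066368 − 0.081207)/0.009064 = -0.014839/0.009064 = -1.6371.
Two-sided p-value ≈ 2·Φ(−1.637) = 0.1016; since p > α = 0.025, fail to reject H₀.

z = -1.6371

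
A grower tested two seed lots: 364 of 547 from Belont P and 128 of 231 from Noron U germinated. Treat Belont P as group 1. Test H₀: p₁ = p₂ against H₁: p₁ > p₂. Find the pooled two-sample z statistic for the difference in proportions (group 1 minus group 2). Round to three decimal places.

p̂₁ = 364/547 = 0.66545, p̂₂ = 128/231 = 0.55411.
Pooled p̂ = (364+128)/(547+231) = 492/778 = 0.63239.
SE = √(0.232473 × 0.00615716) = 0.03783.
z = (0.66545 − 0.55411)/0.03783 = 0.11134/0.03783 = 2.943.
p-value = P(Z > 2.943) ≈ 0.0016.

z = 2.943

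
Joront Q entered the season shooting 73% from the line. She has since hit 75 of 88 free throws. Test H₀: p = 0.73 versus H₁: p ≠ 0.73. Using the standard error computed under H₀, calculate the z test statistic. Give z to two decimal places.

z = 2.58

p̂ = 75/88 ≈ 0.85227.
SE = √(p₀(1−p₀)/n) = √(0.1971/88) = 0.04733.
z = (0.85227 − 0.73)/0.04733 = 0.12227/0.04733 = 2.58.
Two-sided p-value ≈ 2·Φ(−2.584) = 0.0098.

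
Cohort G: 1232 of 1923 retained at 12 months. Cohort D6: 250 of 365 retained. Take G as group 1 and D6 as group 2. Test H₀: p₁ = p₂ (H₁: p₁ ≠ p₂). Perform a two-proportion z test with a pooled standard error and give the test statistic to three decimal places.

p̂₁ = 1232/1923 = 0.64067, p̂₂ = 250/365 = 0.68493.
Pooled p̂ = (1232+250)/(1923+365) = 1482/2288 = 0.64773.
SE = √(0.228177 × 0.00325975) = 0.02727.
z = (0.64067 − 0.68493)/0.02727 = -0.04426/0.02727 = -1.623.
Two-sided p-value ≈ 2·Φ(−1.623) = 0.1046.

z = -1.623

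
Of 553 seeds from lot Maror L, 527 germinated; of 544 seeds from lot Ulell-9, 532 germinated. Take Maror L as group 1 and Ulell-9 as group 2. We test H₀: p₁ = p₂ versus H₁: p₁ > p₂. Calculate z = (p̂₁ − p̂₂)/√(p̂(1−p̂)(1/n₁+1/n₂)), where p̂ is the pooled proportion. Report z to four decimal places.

z = -2.2601

p̂₁ = 527/553 ≈ 0.9529837, p̂₂ = 532/544 ≈ 0.9779412.
Pooled p̂ = (527+532)/(553+544) = 1059/1097 = 0.9653601.
SE = √(0.03344 × 0.00364655) = 0.0110427.
z = (0.9529837 − 0.9779412)/0.0110427 = -0.0249575/0.0110427 = -2.2601.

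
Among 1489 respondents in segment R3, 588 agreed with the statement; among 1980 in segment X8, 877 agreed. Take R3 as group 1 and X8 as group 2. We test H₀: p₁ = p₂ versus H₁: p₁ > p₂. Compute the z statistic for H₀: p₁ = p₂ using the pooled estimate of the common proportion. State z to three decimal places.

p̂₁ = 588/1489 ≈ 0.39490, p̂₂ = 877/1980 ≈ 0.44293.
Pooled p̂ = (588+877)/(1489+1980) = 1465/3469 = 0.42231.
SE = √(p̂(1−p̂)(1/n₁+1/n₂)) = √(0.42231·0.57769·0.00117664) = √(0.000287059) = 0.01694.
z = (0.39490 − 0.44293)/0.01694 = -0.04803/0.01694 = -2.835.

z = -2.835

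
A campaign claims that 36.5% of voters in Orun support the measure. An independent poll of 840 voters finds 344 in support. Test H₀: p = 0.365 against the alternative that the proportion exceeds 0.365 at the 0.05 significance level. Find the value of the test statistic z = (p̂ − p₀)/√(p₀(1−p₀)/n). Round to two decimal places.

z = 2.68

p̂ = 344/840 ≈ 0.4095.
SE = √(p₀(1−p₀)/n) = √(0.23178/840) = 0.0166.
z = (0.4095 − 0.365)/0.0166 = 0.0445/0.0166 = 2.68.
p-value = P(Z > 2.680) ≈ 0.0037. With α = 0.05, reject H₀.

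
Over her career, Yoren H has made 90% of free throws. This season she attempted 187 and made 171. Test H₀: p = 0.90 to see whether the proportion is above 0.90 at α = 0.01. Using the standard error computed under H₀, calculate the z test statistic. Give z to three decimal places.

z = 0.658

p̂ = 171/187 ≈ 0.91444.
SE = √(p₀(1−p₀)/n) = √(0.09/187) = 0.02194.
z = (0.91444 − 0.9)/0.02194 = 0.01444/0.02194 = 0.658.
p-value = P(Z > 0.658) ≈ 0.2552, so at α = 0.01 we fail to reject H₀.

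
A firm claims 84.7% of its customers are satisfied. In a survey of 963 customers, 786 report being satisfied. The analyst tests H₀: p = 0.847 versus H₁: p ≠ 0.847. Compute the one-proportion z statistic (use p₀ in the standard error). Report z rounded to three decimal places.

z = -2.655

p̂ = 786/963 = 0.81620.
Under H₀, SE = √(0.847·0.153/963) = √(0.00013457) = 0.01160.
z = (0.81620 − 0.847)/0.01160 = -0.03080/0.01160 = -2.655.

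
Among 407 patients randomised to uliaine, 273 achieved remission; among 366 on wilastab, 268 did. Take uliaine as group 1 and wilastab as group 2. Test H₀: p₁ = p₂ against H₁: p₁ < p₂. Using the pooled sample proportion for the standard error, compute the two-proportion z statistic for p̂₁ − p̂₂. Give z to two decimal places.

z = -1.86

p̂₁ = 273/407 = 0.6708, p̂₂ = 268/366 = 0.7322.
Pooled p̂ = (273+268)/(407+366) = 541/773 = 0.6999.
SE = √(p̂(1−p̂)(1/n₁+1/n₂)) = √(0.6999·0.3001·0.00518924) = √(0.00109001) = 0.0330.
z = (0.6708 − 0.7322)/0.0330 = -0.0614/0.0330 = -1.86.
p-value = P(Z < -1.862) ≈ 0.0313.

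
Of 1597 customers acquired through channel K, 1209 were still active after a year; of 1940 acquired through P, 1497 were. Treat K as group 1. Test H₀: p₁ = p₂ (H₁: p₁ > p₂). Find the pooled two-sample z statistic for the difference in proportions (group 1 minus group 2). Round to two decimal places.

p̂₁ = 1209/1597 = 0.7570, p̂₂ = 1497/1940 = 0.7716.
Pooled p̂ = (1209+1497)/(1597+1940) = 2706/3537 = 0.7651.
SE = √(p̂(1−p̂)(1/n₁+1/n₂)) = √(0.7651·0.2349·0.00114164) = √(0.000205205) = 0.0143.
z = (0.7570 − 0.7716)/0.0143 = -0.0146/0.0143 = -1.02.
p-value = P(Z > -1.020) ≈ 0.8460.

z = -1.02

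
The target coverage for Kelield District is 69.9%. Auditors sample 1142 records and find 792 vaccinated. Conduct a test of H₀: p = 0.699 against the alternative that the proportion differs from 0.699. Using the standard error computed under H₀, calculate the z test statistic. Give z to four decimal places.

p̂ = 792/1142 ≈ 0.693520.
Under H₀, SE = √(0.699·0.301/1142) = √(0.000184237) = 0.013573.
z = (0.693520 − 0.699)/0.013573 = -0.005480/0.013573 = -0.4037.
Two-sided p-value ≈ 2·Φ(−0.404) = 0.6864.

z = -0.4037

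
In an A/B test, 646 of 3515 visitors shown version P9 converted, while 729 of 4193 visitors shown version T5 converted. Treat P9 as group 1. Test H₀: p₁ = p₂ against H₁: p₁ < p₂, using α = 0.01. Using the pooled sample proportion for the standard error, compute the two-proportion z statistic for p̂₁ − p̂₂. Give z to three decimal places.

z = 1.133

p̂₁ = 646/3515 = 0.183784, p̂₂ = 729/4193 = 0.173861.
Pooled p̂ = (646+729)/(3515+4193) = 1375/7708 = 0.178386.
SE = √(p̂(1−p̂)(1/n₁+1/n₂)) = √(0.178386·0.821614·0.000522988) = √(7.66514e-05) = 0.008755.
z = (0.183784 − 0.173861)/0.008755 = 0.009923/0.008755 = 1.133.
p-value = P(Z < 1.133) ≈ 0.8715. With α = 0.01, fail to reject H₀.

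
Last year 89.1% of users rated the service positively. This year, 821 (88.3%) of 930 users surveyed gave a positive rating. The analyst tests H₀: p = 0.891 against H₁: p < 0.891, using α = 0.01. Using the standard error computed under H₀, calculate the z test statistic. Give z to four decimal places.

p̂ = 821/930 = 0.882796.
Standard error under H₀: √(0.891×0.109/930) = 0.010219.
z = (0.882796 − 0.891)/0.010219 = -0.008204/0.010219 = -0.8028.
p-value = P(Z < -0.803) ≈ 0.2110; since p > α = 0.01, fail to reject H₀.

z = -0.8028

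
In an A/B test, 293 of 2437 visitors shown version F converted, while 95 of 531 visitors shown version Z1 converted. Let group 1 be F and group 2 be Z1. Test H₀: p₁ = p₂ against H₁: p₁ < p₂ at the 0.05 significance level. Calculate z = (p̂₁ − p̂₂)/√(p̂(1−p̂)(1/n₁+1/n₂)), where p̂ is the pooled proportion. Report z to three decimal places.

p̂₁ = 293/2437 = 0.120230, p̂₂ = 95/531 = 0.178908.
Pooled p̂ = (293+95)/(2437+531) = 388/2968 = 0.130728.
SE = √(0.113638 × 0.00229358) = 0.016144.
z = (0.120230 − 0.178908)/0.016144 = -0.058678/0.016144 = -3.635.
p-value = P(Z < -3.635) ≈ 0.0001. With α = 0.05, reject H₀.

z = -3.635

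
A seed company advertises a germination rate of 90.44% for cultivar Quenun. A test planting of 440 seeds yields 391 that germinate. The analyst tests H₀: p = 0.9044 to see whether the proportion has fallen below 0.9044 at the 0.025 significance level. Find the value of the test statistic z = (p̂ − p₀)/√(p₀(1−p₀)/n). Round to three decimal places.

z = -1.125

p̂ = 391/440 ≈ 0.888636.
Standard error under H₀: √(0.9044×0.0956/440) = 0.014018.
z = (0.888636 − 0.9044)/0.014018 = -0.015764/0.014018 = -1.125.
p-value = P(Z < -1.125) ≈ 0.1304; since p > α = 0.025, fail to reject H₀.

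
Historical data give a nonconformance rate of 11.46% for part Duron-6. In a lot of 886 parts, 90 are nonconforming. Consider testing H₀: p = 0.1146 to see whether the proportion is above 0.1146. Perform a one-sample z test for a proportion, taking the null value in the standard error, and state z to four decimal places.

z = -1.2166

p̂ = 90/886 ≈ 0.101580.
Standard error under H₀: √(0.1146×0.8854/886) = 0.010702.
z = (0.101580 − 0.1146)/0.010702 = -0.013020/0.010702 = -1.2166.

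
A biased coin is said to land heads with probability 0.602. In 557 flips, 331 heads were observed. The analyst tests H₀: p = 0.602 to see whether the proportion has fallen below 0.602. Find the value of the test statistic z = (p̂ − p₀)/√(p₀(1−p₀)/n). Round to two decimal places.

z = -0.37

p̂ = 331/557 = 0.5943.
Under H₀, SE = √(0.602·0.398/557) = √(0.000430154) = 0.0207.
z = (0.5943 − 0.602)/0.0207 = -0.0077/0.0207 = -0.37.
p-value = P(Z < -0.373) ≈ 0.3544.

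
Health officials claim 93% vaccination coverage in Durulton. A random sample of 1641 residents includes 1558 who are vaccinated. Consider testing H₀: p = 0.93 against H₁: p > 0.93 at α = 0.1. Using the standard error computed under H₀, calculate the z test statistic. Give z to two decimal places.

p̂ = 1558/1641 = 0.9494.
SE = √(p₀(1−p₀)/n) = √(0.0651/1641) = 0.0063.
z = (0.9494 − 0.93)/0.0063 = 0.0194/0.0063 = 3.08.
p-value = P(Z > 3.083) ≈ 0.0010, so at α = 0.1 we reject H₀.

z = 3.08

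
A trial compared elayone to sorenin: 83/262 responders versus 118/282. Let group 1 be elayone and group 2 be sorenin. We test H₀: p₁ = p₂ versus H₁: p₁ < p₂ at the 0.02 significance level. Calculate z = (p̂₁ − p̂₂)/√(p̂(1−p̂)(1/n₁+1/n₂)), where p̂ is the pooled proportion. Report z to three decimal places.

p̂₁ = 83/262 = 0.31679, p̂₂ = 118/282 = 0.41844.
Pooled p̂ = (83+118)/(262+282) = 201/544 = 0.36949.
SE = √(p̂(1−p̂)(1/n₁+1/n₂)) = √(0.36949·0.63051·0.00736289) = √(0.0017153) = 0.04142.
z = (0.31679 − 0.41844)/0.04142 = -0.10165/0.04142 = -2.454.
p-value = P(Z < -2.454) ≈ 0.0071; since p < α = 0.02, reject H₀.

z = -2.454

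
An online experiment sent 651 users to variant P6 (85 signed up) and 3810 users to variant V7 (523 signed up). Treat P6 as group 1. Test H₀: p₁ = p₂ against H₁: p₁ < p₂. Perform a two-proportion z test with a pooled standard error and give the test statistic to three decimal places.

z = -0.461

p̂₁ = 85/651 ≈ 0.130568, p̂₂ = 523/3810 ≈ 0.137270.
Pooled p̂ = (85+523)/(651+3810) = 608/4461 = 0.136292.
SE = √(p̂(1−p̂)(1/n₁+1/n₂)) = √(0.136292·0.863708·0.00179857) = √(0.000211721) = 0.014551.
z = (0.130568 − 0.137270)/0.014551 = -0.006702/0.014551 = -0.461.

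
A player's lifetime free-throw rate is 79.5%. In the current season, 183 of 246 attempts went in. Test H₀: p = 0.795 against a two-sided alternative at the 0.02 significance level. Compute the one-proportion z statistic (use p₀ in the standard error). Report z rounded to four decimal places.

p̂ = 183/246 ≈ 0.743902.
Under H₀, SE = √(0.795·0.205/246) = √(0.0006625) = 0.025739.
z = (0.743902 − 0.795)/0.025739 = -0.051098/0.025739 = -1.9852.
Two-sided p-value ≈ 2·Φ(−1.985) = 0.0471. With α = 0.02, fail to reject H₀.

z = -1.9852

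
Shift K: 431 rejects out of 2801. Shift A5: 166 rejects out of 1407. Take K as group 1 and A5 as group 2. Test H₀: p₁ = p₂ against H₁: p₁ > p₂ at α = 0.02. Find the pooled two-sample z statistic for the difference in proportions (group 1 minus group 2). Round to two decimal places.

z = 3.15

p̂₁ = 431/2801 ≈ 0.1539, p̂₂ = 166/1407 ≈ 0.1180.
Pooled p̂ = (431+166)/(2801+1407) = 597/4208 = 0.1419.
SE = √(p̂(1−p̂)(1/n₁+1/n₂)) = √(0.1419·0.8581·0.00106775) = √(0.000129993) = 0.0114.
z = (0.1539 − 0.1180)/0.0114 = 0.0359/0.0114 = 3.15.
p-value = P(Z > 3.148) ≈ 0.0008, so at α = 0.02 we reject H₀.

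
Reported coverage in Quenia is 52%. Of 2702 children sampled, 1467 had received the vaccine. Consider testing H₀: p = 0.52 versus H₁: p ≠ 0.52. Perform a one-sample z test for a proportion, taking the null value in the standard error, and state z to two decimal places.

p̂ = 1467/2702 = 0.5429.
Standard error under H₀: √(0.52×0.48/2702) = 0.0096.
z = (0.5429 − 0.52)/0.0096 = 0.0229/0.0096 = 2.39.

z = 2.39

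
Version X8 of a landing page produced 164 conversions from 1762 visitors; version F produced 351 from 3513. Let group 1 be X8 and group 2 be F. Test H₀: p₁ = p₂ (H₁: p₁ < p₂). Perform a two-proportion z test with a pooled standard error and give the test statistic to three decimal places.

p̂₁ = 164/1762 ≈ 0.09308, p̂₂ = 351/3513 ≈ 0.09991.
Pooled p̂ = (164+351)/(1762+3513) = 515/5275 = 0.09763.
SE = √(0.0880987 × 0.000852194) = 0.00866.
z = (0.09308 − 0.09991)/0.00866 = -0.00683/0.00866 = -0.789.

z = -0.789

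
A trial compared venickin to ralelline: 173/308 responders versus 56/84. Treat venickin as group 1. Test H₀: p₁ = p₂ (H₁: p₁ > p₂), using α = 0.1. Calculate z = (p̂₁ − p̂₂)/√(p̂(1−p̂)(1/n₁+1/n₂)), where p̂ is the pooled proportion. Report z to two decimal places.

z = -1.73

p̂₁ = 173/308 ≈ 0.5617, p̂₂ = 56/84 ≈ 0.6667.
Pooled p̂ = (173+56)/(308+84) = 229/392 = 0.5842.
SE = √(0.242913 × 0.0151515) = 0.0607.
z = (0.5617 − 0.6667)/0.0607 = -0.1050/0.0607 = -1.73.
p-value = P(Z > -1.730) ≈ 0.9582; since p > α = 0.1, fail to reject H₀.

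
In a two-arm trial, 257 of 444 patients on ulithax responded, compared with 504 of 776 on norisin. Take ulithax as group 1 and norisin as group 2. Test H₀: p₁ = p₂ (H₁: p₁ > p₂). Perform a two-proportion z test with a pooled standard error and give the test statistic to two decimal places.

p̂₁ = 257/444 = 0.5788, p̂₂ = 504/776 = 0.6495.
Pooled p̂ = (257+504)/(444+776) = 761/1220 = 0.6238.
SE = √(0.234681 × 0.00354091) = 0.0288.
z = (0.5788 − 0.6495)/0.0288 = -0.0707/0.0288 = -2.45.
p-value = P(Z > -2.451) ≈ 0.9929.

z = -2.45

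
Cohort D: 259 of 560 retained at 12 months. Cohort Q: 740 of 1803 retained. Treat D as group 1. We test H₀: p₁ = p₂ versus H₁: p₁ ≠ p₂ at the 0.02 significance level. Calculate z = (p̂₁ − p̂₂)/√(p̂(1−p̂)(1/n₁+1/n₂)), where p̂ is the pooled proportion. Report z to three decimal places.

p̂₁ = 259/560 ≈ 0.46250, p̂₂ = 740/1803 ≈ 0.41043.
Pooled p̂ = (259+740)/(560+1803) = 999/2363 = 0.42277.
SE = √(p̂(1−p̂)(1/n₁+1/n₂)) = √(0.42277·0.57723·0.00234035) = √(0.000571127) = 0.02390.
z = (0.46250 − 0.41043)/0.02390 = 0.05207/0.02390 = 2.179.
p-value = 2·P(Z > 2.179) ≈ 0.0293. With α = 0.02, fail to reject H₀.

z = 2.179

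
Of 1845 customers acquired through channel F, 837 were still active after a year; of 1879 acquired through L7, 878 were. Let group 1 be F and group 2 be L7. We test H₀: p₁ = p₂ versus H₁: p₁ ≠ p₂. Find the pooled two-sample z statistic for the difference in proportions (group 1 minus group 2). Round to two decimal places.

p̂₁ = 837/1845 ≈ 0.4537, p̂₂ = 878/1879 ≈ 0.4673.
Pooled p̂ = (837+878)/(1845+1879) = 1715/3724 = 0.4605.
SE = √(0.248442 × 0.0010742) = 0.0163.
z = (0.4537 − 0.4673)/0.0163 = -0.0136/0.0163 = -0.83.

z = -0.83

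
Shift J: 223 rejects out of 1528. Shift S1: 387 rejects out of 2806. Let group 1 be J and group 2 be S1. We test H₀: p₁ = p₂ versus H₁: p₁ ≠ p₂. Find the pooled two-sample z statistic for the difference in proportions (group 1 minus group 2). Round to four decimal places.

p̂₁ = 223/1528 = 0.1459424, p̂₂ = 387/2806 = 0.1379187.
Pooled p̂ = (223+387)/(1528+2806) = 610/4334 = 0.1407476.
SE = √(0.120938 × 0.00101083) = 0.0110566.
z = (0.1459424 − 0.1379187)/0.0110566 = 0.0080237/0.0110566 = 0.7257.
p-value = 2·P(Z > 0.726) ≈ 0.4680.

z = 0.7257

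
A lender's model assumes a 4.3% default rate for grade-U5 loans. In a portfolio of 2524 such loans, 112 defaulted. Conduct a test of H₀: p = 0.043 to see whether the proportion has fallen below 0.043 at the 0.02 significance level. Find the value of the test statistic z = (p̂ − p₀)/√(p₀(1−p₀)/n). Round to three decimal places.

p̂ = 112/2524 = 0.044374.
Standard error under H₀: √(0.043×0.957/2524) = 0.004038.
z = (0.044374 − 0.043)/0.004038 = 0.001374/0.004038 = 0.340.
p-value = P(Z < 0.340) ≈ 0.6332; since p > α = 0.02, fail to reject H₀.

z = 0.340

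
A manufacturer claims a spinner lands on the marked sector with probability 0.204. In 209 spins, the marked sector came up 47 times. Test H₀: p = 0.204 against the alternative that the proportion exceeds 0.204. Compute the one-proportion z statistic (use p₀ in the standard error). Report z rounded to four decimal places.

p̂ = 47/209 ≈ 0.224880.
Under H₀, SE = √(0.204·0.796/209) = √(0.000776957) = 0.027874.
z = (0.224880 − 0.204)/0.027874 = 0.020880/0.027874 = 0.7491.
p-value = P(Z > 0.749) ≈ 0.2269.

z = 0.7491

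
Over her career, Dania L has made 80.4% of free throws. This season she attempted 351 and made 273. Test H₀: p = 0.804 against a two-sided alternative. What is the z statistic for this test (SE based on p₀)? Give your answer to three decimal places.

p̂ = 273/351 = 0.777778.
Under H₀, SE = √(0.804·0.196/351) = √(0.000448957) = 0.021189.
z = (0.777778 − 0.804)/0.021189 = -0.026222/0.021189 = -1.238.
p-value = 2·P(Z > 1.238) ≈ 0.2159.

z = -1.238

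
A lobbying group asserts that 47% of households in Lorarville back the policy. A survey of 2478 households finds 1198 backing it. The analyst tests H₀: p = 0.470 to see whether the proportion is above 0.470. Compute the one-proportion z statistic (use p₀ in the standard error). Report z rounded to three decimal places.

p̂ = 1198/2478 = 0.483454.
SE = √(p₀(1−p₀)/n) = √(0.2491/2478) = 0.010026.
z = (0.483454 − 0.47)/0.010026 = 0.013454/0.010026 = 1.342.
p-value = P(Z > 1.342) ≈ 0.0898.

z = 1.342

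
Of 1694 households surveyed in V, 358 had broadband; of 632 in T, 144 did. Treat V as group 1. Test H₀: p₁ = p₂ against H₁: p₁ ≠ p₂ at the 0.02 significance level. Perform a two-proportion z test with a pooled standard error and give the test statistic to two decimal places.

p̂₁ = 358/1694 ≈ 0.2113, p̂₂ = 144/632 ≈ 0.2278.
Pooled p̂ = (358+144)/(1694+632) = 502/2326 = 0.2158.
SE = √(p̂(1−p̂)(1/n₁+1/n₂)) = √(0.2158·0.7842·0.0021726) = √(0.000367696) = 0.0192.
z = (0.2113 − 0.2278)/0.0192 = -0.0165/0.0192 = -0.86.
p-value = 2·P(Z > 0.861) ≈ 0.3891; since p > α = 0.02, fail to reject H₀.

z = -0.86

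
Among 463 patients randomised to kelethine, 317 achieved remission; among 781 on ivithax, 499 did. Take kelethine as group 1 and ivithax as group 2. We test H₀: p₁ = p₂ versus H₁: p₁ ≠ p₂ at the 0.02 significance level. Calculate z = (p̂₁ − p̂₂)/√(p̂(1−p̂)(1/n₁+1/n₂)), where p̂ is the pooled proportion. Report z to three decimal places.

z = 1.642

p̂₁ = 317/463 = 0.68467, p̂₂ = 499/781 = 0.63892.
Pooled p̂ = (317+499)/(463+781) = 816/1244 = 0.65595.
SE = √(p̂(1−p̂)(1/n₁+1/n₂)) = √(0.65595·0.34405·0.00344024) = √(0.000776393) = 0.02786.
z = (0.68467 − 0.63892)/0.02786 = 0.04575/0.02786 = 1.642.
p-value = 2·P(Z > 1.642) ≈ 0.1007; since p > α = 0.02, fail to reject H₀.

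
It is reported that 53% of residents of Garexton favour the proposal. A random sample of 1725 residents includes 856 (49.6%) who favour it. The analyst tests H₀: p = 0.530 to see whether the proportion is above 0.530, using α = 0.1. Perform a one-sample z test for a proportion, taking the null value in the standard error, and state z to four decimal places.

p̂ = 856/1725 ≈ 0.4962319.
Standard error under H₀: √(0.53×0.47/1725) = 0.0120169.
z = (0.4962319 − 0.53)/0.0120169 = -0.0337681/0.0120169 = -2.8101.
p-value = P(Z > -2.810) ≈ 0.9975, so at α = 0.1 we fail to reject H₀.

z = -2.8101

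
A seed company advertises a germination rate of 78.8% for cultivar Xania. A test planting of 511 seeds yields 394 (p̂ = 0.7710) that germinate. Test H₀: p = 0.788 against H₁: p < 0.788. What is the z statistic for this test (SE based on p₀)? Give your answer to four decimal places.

p̂ = 394/511 = 0.771037.
Under H₀, SE = √(0.788·0.212/511) = √(0.00032692) = 0.018081.
z = (0.771037 − 0.788)/0.018081 = -0.016963/0.018081 = -0.9382.
p-value = P(Z < -0.938) ≈ 0.1741.

z = -0.9382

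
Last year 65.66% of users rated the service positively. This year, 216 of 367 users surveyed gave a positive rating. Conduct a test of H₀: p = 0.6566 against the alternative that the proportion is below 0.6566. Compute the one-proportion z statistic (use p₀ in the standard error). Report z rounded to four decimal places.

p̂ = 216/367 ≈ 0.5885559.
Under H₀, SE = √(0.6566·0.3434/367) = √(0.000614377) = 0.0247866.
z = (0.5885559 − 0.6566)/0.0247866 = -0.0680441/0.0247866 = -2.7452.
p-value = P(Z < -2.745) ≈ 0.0030.

z = -2.7452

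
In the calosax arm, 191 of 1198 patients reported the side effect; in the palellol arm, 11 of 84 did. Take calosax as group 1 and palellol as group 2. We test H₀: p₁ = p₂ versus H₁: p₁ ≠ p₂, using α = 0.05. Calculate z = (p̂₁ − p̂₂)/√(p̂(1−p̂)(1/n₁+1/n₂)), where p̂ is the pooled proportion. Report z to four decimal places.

p̂₁ = 191/1198 = 0.159432, p̂₂ = 11/84 = 0.130952.
Pooled p̂ = (191+11)/(1198+84) = 202/1282 = 0.157566.
SE = √(p̂(1−p̂)(1/n₁+1/n₂)) = √(0.157566·0.842434·0.0127395) = √(0.00169103) = 0.041122.
z = (0.159432 − 0.130952)/0.041122 = 0.028480/0.041122 = 0.6926.
Two-sided p-value ≈ 2·Φ(−0.693) = 0.4886; since p > α = 0.05, fail to reject H₀.

z = 0.6926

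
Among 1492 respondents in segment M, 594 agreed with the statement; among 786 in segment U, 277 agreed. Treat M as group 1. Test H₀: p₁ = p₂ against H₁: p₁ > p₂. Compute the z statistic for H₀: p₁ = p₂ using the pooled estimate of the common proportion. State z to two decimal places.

z = 2.13

p̂₁ = 594/1492 ≈ 0.39812, p̂₂ = 277/786 ≈ 0.35242.
Pooled p̂ = (594+277)/(1492+786) = 871/2278 = 0.38235.
SE = √(p̂(1−p̂)(1/n₁+1/n₂)) = √(0.38235·0.61765·0.00194251) = √(0.000458741) = 0.02142.
z = (0.39812 − 0.35242)/0.02142 = 0.04570/0.02142 = 2.13.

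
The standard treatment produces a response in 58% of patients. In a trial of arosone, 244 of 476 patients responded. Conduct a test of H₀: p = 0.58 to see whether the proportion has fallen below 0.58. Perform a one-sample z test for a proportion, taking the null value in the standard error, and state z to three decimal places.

z = -2.979

p̂ = 244/476 ≈ 0.51261.
Under H₀, SE = √(0.58·0.42/476) = √(0.000511765) = 0.02262.
z = (0.51261 − 0.58)/0.02262 = -0.06739/0.02262 = -2.979.
p-value = P(Z < -2.979) ≈ 0.0014.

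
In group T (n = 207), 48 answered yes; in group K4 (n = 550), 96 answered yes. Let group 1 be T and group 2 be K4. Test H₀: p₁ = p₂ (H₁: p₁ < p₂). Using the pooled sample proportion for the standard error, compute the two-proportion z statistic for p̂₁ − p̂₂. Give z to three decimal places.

z = 1.792

p̂₁ = 48/207 = 0.23188, p̂₂ = 96/550 = 0.17455.
Pooled p̂ = (48+96)/(207+550) = 144/757 = 0.19022.
SE = √(0.154039 × 0.0066491) = 0.03200.
z = (0.23188 − 0.17455)/0.03200 = 0.05733/0.03200 = 1.792.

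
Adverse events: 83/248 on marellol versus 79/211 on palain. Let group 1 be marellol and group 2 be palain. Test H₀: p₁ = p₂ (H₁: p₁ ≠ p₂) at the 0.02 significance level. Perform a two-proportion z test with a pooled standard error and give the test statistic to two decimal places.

p̂₁ = 83/248 = 0.3347, p̂₂ = 79/211 = 0.3744.
Pooled p̂ = (83+79)/(248+211) = 162/459 = 0.3529.
SE = √(p̂(1−p̂)(1/n₁+1/n₂)) = √(0.3529·0.6471·0.00877159) = √(0.0020032) = 0.0448.
z = (0.3347 − 0.3744)/0.0448 = -0.0397/0.0448 = -0.89.
p-value = 2·P(Z > 0.888) ≈ 0.3747; since p > α = 0.02, fail to reject H₀.

z = -0.89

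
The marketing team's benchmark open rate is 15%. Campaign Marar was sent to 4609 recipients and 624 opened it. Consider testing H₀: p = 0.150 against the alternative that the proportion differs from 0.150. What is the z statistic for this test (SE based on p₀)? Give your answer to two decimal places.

p̂ = 624/4609 = 0.13539.
Under H₀, SE = √(0.15·0.85/4609) = √(2.76633e-05) = 0.00526.
z = (0.13539 − 0.15)/0.00526 = -0.01461/0.00526 = -2.78.
p-value = 2·P(Z > 2.778) ≈ 0.0055.

z = -2.78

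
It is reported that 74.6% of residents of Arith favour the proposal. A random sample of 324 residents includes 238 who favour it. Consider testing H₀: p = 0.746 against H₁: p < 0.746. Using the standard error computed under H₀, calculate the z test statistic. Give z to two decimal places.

z = -0.47

p̂ = 238/324 = 0.7346.
Under H₀, SE = √(0.746·0.254/324) = √(0.000584827) = 0.0242.
z = (0.7346 − 0.746)/0.0242 = -0.0114/0.0242 = -0.47.
p-value = P(Z < -0.473) ≈ 0.3182.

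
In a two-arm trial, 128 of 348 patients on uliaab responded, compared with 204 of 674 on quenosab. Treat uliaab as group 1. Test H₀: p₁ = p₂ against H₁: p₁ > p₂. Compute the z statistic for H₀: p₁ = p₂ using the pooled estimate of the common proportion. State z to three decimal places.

z = 2.107

p̂₁ = 128/348 ≈ 0.367816, p̂₂ = 204/674 ≈ 0.302671.
Pooled p̂ = (128+204)/(348+674) = 332/1022 = 0.324853.
SE = √(p̂(1−p̂)(1/n₁+1/n₂)) = √(0.324853·0.675147·0.00435724) = √(0.000955646) = 0.030914.
z = (0.367816 − 0.302671)/0.030914 = 0.065145/0.030914 = 2.107.
p-value = P(Z > 2.107) ≈ 0.0175.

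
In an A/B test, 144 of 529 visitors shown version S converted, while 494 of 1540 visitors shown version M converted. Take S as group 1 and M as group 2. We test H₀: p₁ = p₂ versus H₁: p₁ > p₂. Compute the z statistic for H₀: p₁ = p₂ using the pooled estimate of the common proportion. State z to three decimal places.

z = -2.087

p̂₁ = 144/529 = 0.27221, p̂₂ = 494/1540 = 0.32078.
Pooled p̂ = (144+494)/(529+1540) = 638/2069 = 0.30836.
SE = √(0.213275 × 0.00253971) = 0.02327.
z = (0.27221 − 0.32078)/0.02327 = -0.04857/0.02327 = -2.087.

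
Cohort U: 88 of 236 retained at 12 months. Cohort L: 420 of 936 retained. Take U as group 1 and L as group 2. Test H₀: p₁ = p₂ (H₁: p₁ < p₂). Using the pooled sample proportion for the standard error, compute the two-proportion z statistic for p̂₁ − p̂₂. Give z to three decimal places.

z = -2.101

p̂₁ = 88/236 = 0.37288, p̂₂ = 420/936 = 0.44872.
Pooled p̂ = (88+420)/(236+936) = 508/1172 = 0.43345.
SE = √(0.245571 × 0.00530566) = 0.03610.
z = (0.37288 − 0.44872)/0.03610 = -0.07584/0.03610 = -2.101.
p-value = P(Z < -2.101) ≈ 0.0178.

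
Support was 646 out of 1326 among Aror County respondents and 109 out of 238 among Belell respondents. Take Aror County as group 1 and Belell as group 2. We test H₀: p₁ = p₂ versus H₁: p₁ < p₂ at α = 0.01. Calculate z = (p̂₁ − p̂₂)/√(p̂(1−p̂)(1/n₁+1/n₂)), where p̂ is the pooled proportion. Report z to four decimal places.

p̂₁ = 646/1326 = 0.487179, p̂₂ = 109/238 = 0.457983.
Pooled p̂ = (646+109)/(1326+238) = 755/1564 = 0.482737.
SE = √(p̂(1−p̂)(1/n₁+1/n₂)) = √(0.482737·0.517263·0.00495583) = √(0.00123748) = 0.035178.
z = (0.487179 − 0.457983)/0.035178 = 0.029196/0.035178 = 0.8300.
p-value = P(Z < 0.830) ≈ 0.7967, so at α = 0.01 we fail to reject H₀.

z = 0.8300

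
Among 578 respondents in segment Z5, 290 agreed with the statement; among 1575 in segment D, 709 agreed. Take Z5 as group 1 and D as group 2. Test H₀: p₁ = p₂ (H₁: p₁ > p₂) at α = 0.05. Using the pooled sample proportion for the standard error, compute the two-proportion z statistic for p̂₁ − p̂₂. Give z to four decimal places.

z = 2.1264

p̂₁ = 290/578 = 0.501730, p̂₂ = 709/1575 = 0.450159.
Pooled p̂ = (290+709)/(578+1575) = 999/2153 = 0.464004.
SE = √(p̂(1−p̂)(1/n₁+1/n₂)) = √(0.464004·0.535996·0.00236502) = √(0.000588192) = 0.024253.
z = (0.501730 − 0.450159)/0.024253 = 0.051571/0.024253 = 2.1264.
p-value = P(Z > 2.126) ≈ 0.0167. With α = 0.05, reject H₀.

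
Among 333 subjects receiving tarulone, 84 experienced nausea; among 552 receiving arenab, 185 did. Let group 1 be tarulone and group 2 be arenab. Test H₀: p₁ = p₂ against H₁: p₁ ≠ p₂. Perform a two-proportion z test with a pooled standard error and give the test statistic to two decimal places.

z = -2.60

p̂₁ = 84/333 = 0.2523, p̂₂ = 185/552 = 0.3351.
Pooled p̂ = (84+185)/(333+552) = 269/885 = 0.3040.
SE = √(p̂(1−p̂)(1/n₁+1/n₂)) = √(0.3040·0.6960·0.0048146) = √(0.00101861) = 0.0319.
z = (0.2523 − 0.3351)/0.0319 = -0.0828/0.0319 = -2.60.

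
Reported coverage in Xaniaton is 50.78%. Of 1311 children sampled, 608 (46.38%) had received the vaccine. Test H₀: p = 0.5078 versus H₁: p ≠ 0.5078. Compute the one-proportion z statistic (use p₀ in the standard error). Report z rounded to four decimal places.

p̂ = 608/1311 ≈ 0.4637681.
Under H₀, SE = √(0.5078·0.4922/1311) = √(0.000190648) = 0.0138075.
z = (0.4637681 − 0.5078)/0.0138075 = -0.0440319/0.0138075 = -3.1890.
Two-sided p-value ≈ 2·Φ(−3.189) = 0.0014.

z = -3.1890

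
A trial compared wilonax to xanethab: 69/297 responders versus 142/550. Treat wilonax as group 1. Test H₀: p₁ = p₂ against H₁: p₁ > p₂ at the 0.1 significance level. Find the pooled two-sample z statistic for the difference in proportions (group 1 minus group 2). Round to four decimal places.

z = -0.8303

p̂₁ = 69/297 ≈ 0.232323, p̂₂ = 142/550 ≈ 0.258182.
Pooled p̂ = (69+142)/(297+550) = 211/847 = 0.249115.
SE = √(p̂(1−p̂)(1/n₁+1/n₂)) = √(0.249115·0.750885·0.00518519) = √(0.000969922) = 0.031144.
z = (0.232323 − 0.258182)/0.031144 = -0.025859/0.031144 = -0.8303.
p-value = P(Z > -0.830) ≈ 0.7968, so at α = 0.1 we fail to reject H₀.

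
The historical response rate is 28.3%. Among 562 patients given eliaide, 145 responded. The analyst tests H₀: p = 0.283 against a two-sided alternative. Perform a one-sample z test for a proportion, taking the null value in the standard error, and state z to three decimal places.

p̂ = 145/562 = 0.25801.
Under H₀, SE = √(0.283·0.717/562) = √(0.000361052) = 0.01900.
z = (0.25801 − 0.283)/0.01900 = -0.02499/0.01900 = -1.315.

z = -1.315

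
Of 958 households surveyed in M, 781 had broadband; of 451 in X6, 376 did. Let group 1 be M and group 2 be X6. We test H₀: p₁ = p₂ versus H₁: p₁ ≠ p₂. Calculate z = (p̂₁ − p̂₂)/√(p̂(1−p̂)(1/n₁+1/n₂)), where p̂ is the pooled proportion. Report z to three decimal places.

z = -0.844

p̂₁ = 781/958 ≈ 0.81524, p̂₂ = 376/451 ≈ 0.83370.
Pooled p̂ = (781+376)/(958+451) = 1157/1409 = 0.82115.
SE = √(p̂(1−p̂)(1/n₁+1/n₂)) = √(0.82115·0.17885·0.00326114) = √(0.00047894) = 0.02188.
z = (0.81524 − 0.83370)/0.02188 = -0.01846/0.02188 = -0.844.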